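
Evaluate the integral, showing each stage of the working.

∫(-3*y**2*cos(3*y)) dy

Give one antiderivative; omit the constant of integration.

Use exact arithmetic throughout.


Step 1. Integrate ∫(-3*y**2*cos(3*y)) dy by parts with u = y**2, dv = (-3*cos(3*y)) dy, so v = -sin(3*y): now -y**2*sin(3*y) + ∫(2*y*sin(3*y)) dy.
Step 2. Integrate ∫(2*y*sin(3*y)) dy by parts with u = y, dv = (2*sin(3*y)) dy, so v = -2*cos(3*y)/3: now -y**2*sin(3*y) - 2*y*cos(3*y)/3 + ∫(2*cos(3*y)/3) dy.
Step 3. Evaluate the standard form: now -y**2*sin(3*y) - 2*y*cos(3*y)/3 + 2*sin(3*y)/9.
Answer: -y**2*sin(3*y) - 2*y*cos(3*y)/3 + 2*sin(3*y)/9.


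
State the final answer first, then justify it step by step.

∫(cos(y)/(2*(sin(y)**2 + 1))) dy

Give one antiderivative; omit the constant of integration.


The answer is atan(sin(y))/2.
Step 1. Substitute u = sin(y), turning ∫(cos(y)/(2*(sin(y)**2 + 1))) dy into ∫(1/(2*(u**2 + 1))) du: now ∫(1/(2*(u**2 + 1))) du.
Step 2. Evaluate the standard form: now atan(u)/2.
Step 3. Substitute back u = sin(y): now atan(sin(y))/2.
Answer: atan(sin(y))/2.


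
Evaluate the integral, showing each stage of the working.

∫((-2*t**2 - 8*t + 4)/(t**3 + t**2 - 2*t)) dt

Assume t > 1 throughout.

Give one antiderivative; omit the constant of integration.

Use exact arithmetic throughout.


Step 1. Decompose ∫((-2*t**2 - 8*t + 4)/(t**3 + t**2 - 2*t)) dt by partial fractions, (-2*t**2 - 8*t + 4)/(t**3 + t**2 - 2*t) = 2/(t + 2) - 2/(t - 1) - 2/t: now ∫(-2/t) dt + ∫(-2/(t - 1)) dt + ∫(2/(t + 2)) dt.
Step 2. Evaluate the standard form [assuming t > 1]: now -2*log(t - 1) + ∫(-2/t) dt + ∫(2/(t + 2)) dt.
Step 3. Evaluate the standard form [assuming t > 0]: now -2*log(t) - 2*log(t - 1) + ∫(2/(t + 2)) dt.
Step 4. Evaluate the standard form [assuming t > -2]: now -2*log(t) - 2*log(t - 1) + 2*log(t + 2).
Answer: -2*log(t) - 2*log(t - 1) + 2*log(t + 2).


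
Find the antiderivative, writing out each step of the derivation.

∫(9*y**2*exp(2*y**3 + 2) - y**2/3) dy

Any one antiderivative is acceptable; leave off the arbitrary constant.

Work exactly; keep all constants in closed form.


Step 1. Rewrite: now ∫(-y**2/3) dy + ∫(9*y**2*exp(2*y**3 + 2)) dy.
Step 2. Evaluate the standard form: now -y**3/9 + ∫(9*y**2*exp(2*y**3 + 2)) dy.
Step 3. Substitute u = y**3 + 1, turning ∫(9*y**2*exp(2*y**3 + 2)) dy into ∫(3*exp(2*u)) du: now -y**3/9 + ∫(3*exp(2*u)) du.
Step 4. Evaluate the standard form: now -y**3/9 + 3*exp(2*u)/2.
Step 5. Substitute back u = y**3 + 1: now -y**3/9 + 3*exp(2*y**3 + 2)/2.
Answer: -y**3/9 + 3*exp(2*y**3 + 2)/2.


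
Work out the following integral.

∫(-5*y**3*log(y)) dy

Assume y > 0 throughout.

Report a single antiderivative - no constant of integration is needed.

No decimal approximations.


Answer: -5*y**4*log(y)/4 + 5*y**4/16.


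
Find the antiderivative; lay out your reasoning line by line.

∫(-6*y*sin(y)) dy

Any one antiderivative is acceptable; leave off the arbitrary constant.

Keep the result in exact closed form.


Step 1. Integrate ∫(-6*y*sin(y)) dy by parts with u = y, dv = (-6*sin(y)) dy, so v = 6*cos(y): now 6*y*cos(y) + ∫(-6*cos(y)) dy.
Step 2. Evaluate the standard form: now 6*y*cos(y) - 6*sin(y).
Answer: 6*y*cos(y) - 6*sin(y).


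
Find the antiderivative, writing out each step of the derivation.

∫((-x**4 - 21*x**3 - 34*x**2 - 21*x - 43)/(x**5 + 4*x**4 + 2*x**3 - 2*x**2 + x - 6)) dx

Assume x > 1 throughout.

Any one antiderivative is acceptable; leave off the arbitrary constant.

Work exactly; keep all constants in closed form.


Step 1. Decompose ∫((-x**4 - 21*x**3 - 34*x**2 - 21*x - 43)/(x**5 + 4*x**4 + 2*x**3 - 2*x**2 + x - 6)) dx by partial fractions, (-x**4 - 21*x**3 - 34*x**2 - 21*x - 43)/(x**5 + 4*x**4 + 2*x**3 - 2*x**2 + x - 6) = 1/(x**2 + 1) + 5/(x + 3) - 1/(x + 2) - 5/(x - 1): now ∫(-5/(x - 1)) dx + ∫(-1/(x + 2)) dx + ∫(5/(x + 3)) dx + ∫(1/(x**2 + 1)) dx.
Step 2. Evaluate the standard form [assuming x > -3]: now 5*log(x + 3) + ∫(-5/(x - 1)) dx + ∫(-1/(x + 2)) dx + ∫(1/(x**2 + 1)) dx.
Step 3. Evaluate the standard form [assuming x > 1]: now -5*log(x - 1) + 5*log(x + 3) + ∫(-1/(x + 2)) dx + ∫(1/(x**2 + 1)) dx.
Step 4. Evaluate the standard form [assuming x > -2]: now -5*log(x - 1) - log(x + 2) + 5*log(x + 3) + ∫(1/(x**2 + 1)) dx.
Step 5. Evaluate the standard form: now -5*log(x - 1) - log(x + 2) + 5*log(x + 3) + atan(x).
Answer: -5*log(x - 1) - log(x + 2) + 5*log(x + 3) + atan(x).


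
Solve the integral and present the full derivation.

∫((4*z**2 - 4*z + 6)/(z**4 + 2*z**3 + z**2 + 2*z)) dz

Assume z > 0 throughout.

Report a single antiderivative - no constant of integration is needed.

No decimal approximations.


Step 1. Decompose ∫((4*z**2 - 4*z + 6)/(z**4 + 2*z**3 + z**2 + 2*z)) dz by partial fractions, (4*z**2 - 4*z + 6)/(z**4 + 2*z**3 + z**2 + 2*z) = -2/(z**2 + 1) - 3/(z + 2) + 3/z: now ∫(3/z) dz + ∫(-3/(z + 2)) dz + ∫(-2/(z**2 + 1)) dz.
Step 2. Evaluate the standard form [assuming z > -2]: now -3*log(z + 2) + ∫(3/z) dz + ∫(-2/(z**2 + 1)) dz.
Step 3. Evaluate the standard form [assuming z > 0]: now 3*log(z) - 3*log(z + 2) + ∫(-2/(z**2 + 1)) dz.
Step 4. Evaluate the standard form: now 3*log(z) - 3*log(z + 2) - 2*atan(z).
Answer: 3*log(z) - 3*log(z + 2) - 2*atan(z).


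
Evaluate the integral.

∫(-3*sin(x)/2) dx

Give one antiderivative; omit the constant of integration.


Answer: 3*cos(x)/2.


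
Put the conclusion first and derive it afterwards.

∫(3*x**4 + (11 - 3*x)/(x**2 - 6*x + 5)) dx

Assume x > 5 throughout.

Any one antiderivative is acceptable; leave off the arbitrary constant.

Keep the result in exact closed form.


The answer is 3*x**5/5 - log(x - 5) - 2*log(x - 1).
Step 1. Rewrite: now ∫(3*x**4) dx + ∫((11 - 3*x)/(x**2 - 6*x + 5)) dx.
Step 2. Evaluate the standard form: now 3*x**5/5 + ∫((11 - 3*x)/(x**2 - 6*x + 5)) dx.
Step 3. Decompose ∫((11 - 3*x)/(x**2 - 6*x + 5)) dx by partial fractions, (11 - 3*x)/(x**2 - 6*x + 5) = -2/(x - 1) - 1/(x - 5): now 3*x**5/5 + ∫(-1/(x - 5)) dx + ∫(-2/(x - 1)) dx.
Step 4. Evaluate the standard form [assuming x > 1]: now 3*x**5/5 - 2*log(x - 1) + ∫(-1/(x - 5)) dx.
Step 5. Evaluate the standard form [assuming x > 5]: now 3*x**5/5 - log(x - 5) - 2*log(x - 1).
Answer: 3*x**5/5 - log(x - 5) - 2*log(x - 1).


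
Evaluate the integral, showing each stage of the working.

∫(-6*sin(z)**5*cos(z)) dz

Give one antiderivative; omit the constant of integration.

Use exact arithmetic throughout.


Step 1. Substitute u = sin(z), turning ∫(-6*sin(z)**5*cos(z)) dz into ∫(-6*u**5) du: now ∫(-6*u**5) du.
Step 2. Evaluate the standard form: now -u**6.
Step 3. Substitute back u = sin(z): now -sin(z)**6.
Answer: -sin(z)**6.


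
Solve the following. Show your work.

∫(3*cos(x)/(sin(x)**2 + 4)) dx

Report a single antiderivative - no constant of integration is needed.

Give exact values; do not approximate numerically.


Step 1. Substitute u = sin(x), turning ∫(3*cos(x)/(sin(x)**2 + 4)) dx into ∫(3/(u**2 + 4)) du: now ∫(3/(u**2 + 4)) du.
Step 2. Evaluate the standard form: now 3*atan(u/2)/2.
Step 3. Substitute back u = sin(x): now 3*atan(sin(x)/2)/2.
Answer: 3*atan(sin(x)/2)/2.


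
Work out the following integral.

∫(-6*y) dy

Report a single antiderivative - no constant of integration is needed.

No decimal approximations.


Answer: -3*y**2.


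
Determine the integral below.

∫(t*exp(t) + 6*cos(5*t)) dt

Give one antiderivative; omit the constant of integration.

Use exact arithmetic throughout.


Answer: t*exp(t) - exp(t) + 6*sin(5*t)/5.


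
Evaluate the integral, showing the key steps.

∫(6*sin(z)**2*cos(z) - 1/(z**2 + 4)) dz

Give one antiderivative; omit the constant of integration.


Step 1. Rewrite: now ∫(6*sin(z)**2*cos(z)) dz + ∫(-1/(z**2 + 4)) dz.
Step 2. Substitute u = sin(z), turning ∫(6*sin(z)**2*cos(z)) dz into ∫(6*u**2) du: now ∫(6*u**2) du + ∫(-1/(z**2 + 4)) dz.
Step 3. Evaluate the standard form: now 2*u**3 + ∫(-1/(z**2 + 4)) dz.
Step 4. Substitute back u = sin(z): now 2*sin(z)**3 + ∫(-1/(z**2 + 4)) dz.
Step 5. Evaluate the standard form: now 2*sin(z)**3 - atan(z/2)/2.
Answer: 2*sin(z)**3 - atan(z/2)/2.


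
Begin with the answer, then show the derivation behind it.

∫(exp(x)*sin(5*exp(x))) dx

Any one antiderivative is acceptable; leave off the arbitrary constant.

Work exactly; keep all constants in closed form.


The answer is -cos(5*exp(x))/5.
Step 1. Substitute u = exp(x), turning ∫(exp(x)*sin(5*exp(x))) dx into ∫(sin(5*u)) du: now ∫(sin(5*u)) du.
Step 2. Evaluate the standard form: now -cos(5*u)/5.
Step 3. Substitute back u = exp(x): now -cos(5*exp(x))/5.
Answer: -cos(5*exp(x))/5.


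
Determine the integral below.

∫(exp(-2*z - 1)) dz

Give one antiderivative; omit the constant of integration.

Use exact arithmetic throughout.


Answer: -exp(-2*z - 1)/2.


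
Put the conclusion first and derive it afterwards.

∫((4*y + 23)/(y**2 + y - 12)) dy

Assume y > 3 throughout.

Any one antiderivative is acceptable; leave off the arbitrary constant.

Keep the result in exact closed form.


The answer is 5*log(y - 3) - log(y + 4).
Step 1. Decompose ∫((4*y + 23)/(y**2 + y - 12)) dy by partial fractions, (4*y + 23)/(y**2 + y - 12) = -1/(y + 4) + 5/(y - 3): now ∫(5/(y - 3)) dy + ∫(-1/(y + 4)) dy.
Step 2. Evaluate the standard form [assuming y > 3]: now 5*log(y - 3) + ∫(-1/(y + 4)) dy.
Step 3. Evaluate the standard form [assuming y > -4]: now 5*log(y - 3) - log(y + 4).
Answer: 5*log(y - 3) - log(y + 4).


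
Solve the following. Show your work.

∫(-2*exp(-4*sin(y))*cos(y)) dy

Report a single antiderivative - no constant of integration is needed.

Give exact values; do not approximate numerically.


Step 1. Substitute u = sin(y), turning ∫(-2*exp(-4*sin(y))*cos(y)) dy into ∫(-2*exp(-4*u)) du: now ∫(-2*exp(-4*u)) du.
Step 2. Evaluate the standard form: now exp(-4*u)/2.
Step 3. Substitute back u = sin(y): now exp(-4*sin(y))/2.
Answer: exp(-4*sin(y))/2.


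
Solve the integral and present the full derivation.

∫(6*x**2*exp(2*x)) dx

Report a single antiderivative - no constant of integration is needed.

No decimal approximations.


Step 1. Integrate ∫(6*x**2*exp(2*x)) dx by parts with u = x**2, dv = (6*exp(2*x)) dx, so v = 3*exp(2*x): now 3*x**2*exp(2*x) + ∫(-6*x*exp(2*x)) dx.
Step 2. Integrate ∫(-6*x*exp(2*x)) dx by parts with u = x, dv = (-6*exp(2*x)) dx, so v = -3*exp(2*x): now 3*x**2*exp(2*x) - 3*x*exp(2*x) + ∫(3*exp(2*x)) dx.
Step 3. Evaluate the standard form: now 3*x**2*exp(2*x) - 3*x*exp(2*x) + 3*exp(2*x)/2.
Answer: 3*x**2*exp(2*x) - 3*x*exp(2*x) + 3*exp(2*x)/2.


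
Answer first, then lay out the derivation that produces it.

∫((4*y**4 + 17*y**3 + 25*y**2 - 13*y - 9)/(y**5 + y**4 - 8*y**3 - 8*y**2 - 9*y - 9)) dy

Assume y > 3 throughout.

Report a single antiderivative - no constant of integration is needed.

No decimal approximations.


The answer is 4*log(y - 3) - log(y + 1) + log(y + 3) + 3*atan(y).
Step 1. Decompose ∫((4*y**4 + 17*y**3 + 25*y**2 - 13*y - 9)/(y**5 + y**4 - 8*y**3 - 8*y**2 - 9*y - 9)) dy by partial fractions, (4*y**4 + 17*y**3 + 25*y**2 - 13*y - 9)/(y**5 + y**4 - 8*y**3 - 8*y**2 - 9*y - 9) = 3/(y**2 + 1) + 1/(y + 3) - 1/(y + 1) + 4/(y - 3): now ∫(4/(y - 3)) dy + ∫(-1/(y + 1)) dy + ∫(1/(y + 3)) dy + ∫(3/(y**2 + 1)) dy.
Step 2. Evaluate the standard form [assuming y > 3]: now 4*log(y - 3) + ∫(-1/(y + 1)) dy + ∫(1/(y + 3)) dy + ∫(3/(y**2 + 1)) dy.
Step 3. Evaluate the standard form [assuming y > -1]: now 4*log(y - 3) - log(y + 1) + ∫(1/(y + 3)) dy + ∫(3/(y**2 + 1)) dy.
Step 4. Evaluate the standard form [assuming y > -3]: now 4*log(y - 3) - log(y + 1) + log(y + 3) + ∫(3/(y**2 + 1)) dy.
Step 5. Evaluate the standard form: now 4*log(y - 3) - log(y + 1) + log(y + 3) + 3*atan(y).
Answer: 4*log(y - 3) - log(y + 1) + log(y + 3) + 3*atan(y).


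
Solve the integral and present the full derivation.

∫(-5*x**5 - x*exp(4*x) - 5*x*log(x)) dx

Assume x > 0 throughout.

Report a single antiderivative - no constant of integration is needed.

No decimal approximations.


Step 1. Rewrite: now ∫(-5*x**5) dx + ∫(-x*exp(4*x)) dx + ∫(-5*x*log(x)) dx.
Step 2. Evaluate the standard form: now -5*x**6/6 + ∫(-x*exp(4*x)) dx + ∫(-5*x*log(x)) dx.
Step 3. Integrate ∫(-5*x*log(x)) dx by parts with u = log(x), dv = (-5*x) dx, so v = -5*x**2/2 [assuming x > 0]: now -5*x**6/6 - 5*x**2*log(x)/2 + ∫(5*x/2) dx + ∫(-x*exp(4*x)) dx.
Step 4. Evaluate the standard form: now -5*x**6/6 - 5*x**2*log(x)/2 + 5*x**2/4 + ∫(-x*exp(4*x)) dx.
Step 5. Integrate ∫(-x*exp(4*x)) dx by parts with u = x, dv = (-exp(4*x)) dx, so v = -exp(4*x)/4: now -5*x**6/6 - 5*x**2*log(x)/2 + 5*x**2/4 - x*exp(4*x)/4 + ∫(exp(4*x)/4) dx.
Step 6. Evaluate the standard form: now -5*x**6/6 - 5*x**2*log(x)/2 + 5*x**2/4 - x*exp(4*x)/4 + exp(4*x)/16.
Answer: -5*x**6/6 - 5*x**2*log(x)/2 + 5*x**2/4 - x*exp(4*x)/4 + exp(4*x)/16.


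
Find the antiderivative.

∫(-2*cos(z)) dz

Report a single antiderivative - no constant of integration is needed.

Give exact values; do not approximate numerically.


Answer: -2*sin(z).


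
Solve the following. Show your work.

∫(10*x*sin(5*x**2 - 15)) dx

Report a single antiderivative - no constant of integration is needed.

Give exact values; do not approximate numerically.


Step 1. Substitute u = x**2 - 3, turning ∫(10*x*sin(5*x**2 - 15)) dx into ∫(5*sin(5*u)) du: now ∫(5*sin(5*u)) du.
Step 2. Evaluate the standard form: now -cos(5*u).
Step 3. Substitute back u = x**2 - 3: now -cos(5*x**2 - 15).
Answer: -cos(5*x**2 - 15).


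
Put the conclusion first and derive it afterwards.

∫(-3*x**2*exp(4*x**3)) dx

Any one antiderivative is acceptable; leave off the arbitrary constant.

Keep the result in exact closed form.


The answer is -exp(4*x**3)/4.
Step 1. Substitute u = x**3, turning ∫(-3*x**2*exp(4*x**3)) dx into ∫(-exp(4*u)) du: now ∫(-exp(4*u)) du.
Step 2. Evaluate the standard form: now -exp(4*u)/4.
Step 3. Substitute back u = x**3: now -exp(4*x**3)/4.
Answer: -exp(4*x**3)/4.


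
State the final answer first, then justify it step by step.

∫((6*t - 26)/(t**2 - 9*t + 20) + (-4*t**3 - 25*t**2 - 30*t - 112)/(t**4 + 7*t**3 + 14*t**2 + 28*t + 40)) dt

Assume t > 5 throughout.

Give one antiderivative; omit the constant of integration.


The answer is 4*log(t - 5) + 2*log(t - 4) - 5*log(t + 2) + log(t + 5) - atan(t/2).
Step 1. Rewrite: now ∫((6*t - 26)/(t**2 - 9*t + 20)) dt + ∫((-4*t**3 - 25*t**2 - 30*t - 112)/(t**4 + 7*t**3 + 14*t**2 + 28*t + 40)) dt.
Step 2. Decompose ∫((-4*t**3 - 25*t**2 - 30*t - 112)/(t**4 + 7*t**3 + 14*t**2 + 28*t + 40)) dt by partial fractions, (-4*t**3 - 25*t**2 - 30*t - 112)/(t**4 + 7*t**3 + 14*t**2 + 28*t + 40) = -2/(t**2 + 4) + 1/(t + 5) - 5/(t + 2): now ∫((6*t - 26)/(t**2 - 9*t + 20)) dt + ∫(-5/(t + 2)) dt + ∫(1/(t + 5)) dt + ∫(-2/(t**2 + 4)) dt.
Step 3. Evaluate the standard form [assuming t > -2]: now -5*log(t + 2) + ∫((6*t - 26)/(t**2 - 9*t + 20)) dt + ∫(1/(t + 5)) dt + ∫(-2/(t**2 + 4)) dt.
Step 4. Evaluate the standard form [assuming t > -5]: now -5*log(t + 2) + log(t + 5) + ∫((6*t - 26)/(t**2 - 9*t + 20)) dt + ∫(-2/(t**2 + 4)) dt.
Step 5. Evaluate the standard form: now -5*log(t + 2) + log(t + 5) - atan(t/2) + ∫((6*t - 26)/(t**2 - 9*t + 20)) dt.
Step 6. Decompose ∫((6*t - 26)/(t**2 - 9*t + 20)) dt by partial fractions, (6*t - 26)/(t**2 - 9*t + 20) = 2/(t - 4) + 4/(t - 5): now -5*log(t + 2) + log(t + 5) - atan(t/2) + ∫(4/(t - 5)) dt + ∫(2/(t - 4)) dt.
Step 7. Evaluate the standard form [assuming t > 4]: now 2*log(t - 4) - 5*log(t + 2) + log(t + 5) - atan(t/2) + ∫(4/(t - 5)) dt.
Step 8. Evaluate the standard form [assuming t > 5]: now 4*log(t - 5) + 2*log(t - 4) - 5*log(t + 2) + log(t + 5) - atan(t/2).
Answer: 4*log(t - 5) + 2*log(t - 4) - 5*log(t + 2) + log(t + 5) - atan(t/2).


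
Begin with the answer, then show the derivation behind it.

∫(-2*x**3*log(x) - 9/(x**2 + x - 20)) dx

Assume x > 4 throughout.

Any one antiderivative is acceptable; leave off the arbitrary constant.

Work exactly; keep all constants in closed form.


The answer is -x**4*log(x)/2 + x**4/8 - log(x - 4) + log(x + 5).
Step 1. Rewrite: now ∫(-2*x**3*log(x)) dx + ∫(-9/(x**2 + x - 20)) dx.
Step 2. Decompose ∫(-9/(x**2 + x - 20)) dx by partial fractions, -9/(x**2 + x - 20) = 1/(x + 5) - 1/(x - 4): now ∫(-2*x**3*log(x)) dx + ∫(-1/(x - 4)) dx + ∫(1/(x + 5)) dx.
Step 3. Evaluate the standard form [assuming x > -5]: now log(x + 5) + ∫(-2*x**3*log(x)) dx + ∫(-1/(x - 4)) dx.
Step 4. Evaluate the standard form [assuming x > 4]: now -log(x - 4) + log(x + 5) + ∫(-2*x**3*log(x)) dx.
Step 5. Integrate ∫(-2*x**3*log(x)) dx by parts with u = log(x), dv = (-2*x**3) dx, so v = -x**4/2 [assuming x > 0]: now -x**4*log(x)/2 - log(x - 4) + log(x + 5) + ∫(x**3/2) dx.
Step 6. Evaluate the standard form: now -x**4*log(x)/2 + x**4/8 - log(x - 4) + log(x + 5).
Answer: -x**4*log(x)/2 + x**4/8 - log(x - 4) + log(x + 5).


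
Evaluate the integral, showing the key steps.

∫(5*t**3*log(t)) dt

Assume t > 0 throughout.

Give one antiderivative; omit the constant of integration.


Step 1. Integrate ∫(5*t**3*log(t)) dt by parts with u = log(t), dv = (5*t**3) dt, so v = 5*t**4/4 [assuming t > 0]: now 5*t**4*log(t)/4 + ∫(-5*t**3/4) dt.
Step 2. Evaluate the standard form: now 5*t**4*log(t)/4 - 5*t**4/16.
Answer: 5*t**4*log(t)/4 - 5*t**4/16.


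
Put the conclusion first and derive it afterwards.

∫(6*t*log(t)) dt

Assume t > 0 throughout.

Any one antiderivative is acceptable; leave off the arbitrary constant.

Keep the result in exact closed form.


The answer is 3*t**2*log(t) - 3*t**2/2.
Step 1. Integrate ∫(6*t*log(t)) dt by parts with u = log(t), dv = (6*t) dt, so v = 3*t**2 [assuming t > 0]: now 3*t**2*log(t) + ∫(-3*t) dt.
Step 2. Evaluate the standard form: now 3*t**2*log(t) - 3*t**2/2.
Answer: 3*t**2*log(t) - 3*t**2/2.


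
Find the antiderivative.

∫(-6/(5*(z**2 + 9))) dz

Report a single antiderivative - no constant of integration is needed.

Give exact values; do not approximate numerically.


Answer: -2*atan(z/3)/5.


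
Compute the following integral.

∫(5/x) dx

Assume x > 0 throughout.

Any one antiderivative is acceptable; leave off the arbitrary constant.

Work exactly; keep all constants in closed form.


Answer: 5*log(x).


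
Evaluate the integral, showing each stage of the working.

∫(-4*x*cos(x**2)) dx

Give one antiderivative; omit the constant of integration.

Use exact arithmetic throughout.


Step 1. Substitute u = x**2, turning ∫(-4*x*cos(x**2)) dx into ∫(-2*cos(u)) du: now ∫(-2*cos(u)) du.
Step 2. Evaluate the standard form: now -2*sin(u).
Step 3. Substitute back u = x**2: now -2*sin(x**2).
Answer: -2*sin(x**2).


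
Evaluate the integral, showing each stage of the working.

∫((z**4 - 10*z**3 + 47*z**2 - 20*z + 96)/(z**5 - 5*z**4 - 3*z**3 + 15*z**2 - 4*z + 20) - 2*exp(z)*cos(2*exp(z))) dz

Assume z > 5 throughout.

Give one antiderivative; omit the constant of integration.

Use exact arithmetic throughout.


Step 1. Rewrite: now ∫((z**4 - 10*z**3 + 47*z**2 - 20*z + 96)/(z**5 - 5*z**4 - 3*z**3 + 15*z**2 - 4*z + 20)) dz + ∫(-2*exp(z)*cos(2*exp(z))) dz.
Step 2. Substitute u = exp(z), turning ∫(-2*exp(z)*cos(2*exp(z))) dz into ∫(-2*cos(2*u)) du: now ∫((z**4 - 10*z**3 + 47*z**2 - 20*z + 96)/(z**5 - 5*z**4 - 3*z**3 + 15*z**2 - 4*z + 20)) dz + ∫(-2*cos(2*u)) du.
Step 3. Evaluate the standard form: now -sin(2*u) + ∫((z**4 - 10*z**3 + 47*z**2 - 20*z + 96)/(z**5 - 5*z**4 - 3*z**3 + 15*z**2 - 4*z + 20)) dz.
Step 4. Substitute back u = exp(z): now -sin(2*exp(z)) + ∫((z**4 - 10*z**3 + 47*z**2 - 20*z + 96)/(z**5 - 5*z**4 - 3*z**3 + 15*z**2 - 4*z + 20)) dz.
Step 5. Decompose ∫((z**4 - 10*z**3 + 47*z**2 - 20*z + 96)/(z**5 - 5*z**4 - 3*z**3 + 15*z**2 - 4*z + 20)) dz by partial fractions, (z**4 - 10*z**3 + 47*z**2 - 20*z + 96)/(z**5 - 5*z**4 - 3*z**3 + 15*z**2 - 4*z + 20) = 2/(z**2 + 1) + 3/(z + 2) - 3/(z - 2) + 1/(z - 5): now -sin(2*exp(z)) + ∫(1/(z - 5)) dz + ∫(-3/(z - 2)) dz + ∫(3/(z + 2)) dz + ∫(2/(z**2 + 1)) dz.
Step 6. Evaluate the standard form [assuming z > -2]: now 3*log(z + 2) - sin(2*exp(z)) + ∫(1/(z - 5)) dz + ∫(-3/(z - 2)) dz + ∫(2/(z**2 + 1)) dz.
Step 7. Evaluate the standard form [assuming z > 5]: now log(z - 5) + 3*log(z + 2) - sin(2*exp(z)) + ∫(-3/(z - 2)) dz + ∫(2/(z**2 + 1)) dz.
Step 8. Evaluate the standard form [assuming z > 2]: now log(z - 5) - 3*log(z - 2) + 3*log(z + 2) - sin(2*exp(z)) + ∫(2/(z**2 + 1)) dz.
Step 9. Evaluate the standard form: now log(z - 5) - 3*log(z - 2) + 3*log(z + 2) - sin(2*exp(z)) + 2*atan(z).
Answer: log(z - 5) - 3*log(z - 2) + 3*log(z + 2) - sin(2*exp(z)) + 2*atan(z).


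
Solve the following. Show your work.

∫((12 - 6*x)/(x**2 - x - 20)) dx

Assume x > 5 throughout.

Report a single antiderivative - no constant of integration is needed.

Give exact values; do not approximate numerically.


Step 1. Decompose ∫((12 - 6*x)/(x**2 - x - 20)) dx by partial fractions, (12 - 6*x)/(x**2 - x - 20) = -4/(x + 4) - 2/(x - 5): now ∫(-2/(x - 5)) dx + ∫(-4/(x + 4)) dx.
Step 2. Evaluate the standard form [assuming x > 5]: now -2*log(x - 5) + ∫(-4/(x + 4)) dx.
Step 3. Evaluate the standard form [assuming x > -4]: now -2*log(x - 5) - 4*log(x + 4).
Answer: -2*log(x - 5) - 4*log(x + 4).


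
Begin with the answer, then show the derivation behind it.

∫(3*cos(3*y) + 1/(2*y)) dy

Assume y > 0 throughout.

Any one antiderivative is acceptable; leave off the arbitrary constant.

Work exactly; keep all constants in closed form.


The answer is log(y)/2 + sin(3*y).
Step 1. Rewrite: now ∫(1/(2*y)) dy + ∫(3*cos(3*y)) dy.
Step 2. Evaluate the standard form [assuming y > 0]: now log(y)/2 + ∫(3*cos(3*y)) dy.
Step 3. Evaluate the standard form: now log(y)/2 + sin(3*y).
Answer: log(y)/2 + sin(3*y).


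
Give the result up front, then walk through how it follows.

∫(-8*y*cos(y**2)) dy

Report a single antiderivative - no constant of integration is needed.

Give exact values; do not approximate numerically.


The answer is -4*sin(y**2).
Step 1. Substitute u = y**2, turning ∫(-8*y*cos(y**2)) dy into ∫(-4*cos(u)) du: now ∫(-4*cos(u)) du.
Step 2. Evaluate the standard form: now -4*sin(u).
Step 3. Substitute back u = y**2: now -4*sin(y**2).
Answer: -4*sin(y**2).


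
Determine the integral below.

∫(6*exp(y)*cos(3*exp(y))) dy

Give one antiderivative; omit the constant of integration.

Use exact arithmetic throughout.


Answer: 2*sin(3*exp(y)).


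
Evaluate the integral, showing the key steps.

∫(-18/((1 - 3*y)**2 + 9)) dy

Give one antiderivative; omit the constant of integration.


Step 1. Substitute u = 1 - 3*y, turning ∫(-18/((1 - 3*y)**2 + 9)) dy into ∫(6/(u**2 + 9)) du: now ∫(6/(u**2 + 9)) du.
Step 2. Evaluate the standard form: now 2*atan(u/3).
Step 3. Substitute back u = 1 - 3*y: now -2*atan(y - 1/3).
Answer: -2*atan(y - 1/3).


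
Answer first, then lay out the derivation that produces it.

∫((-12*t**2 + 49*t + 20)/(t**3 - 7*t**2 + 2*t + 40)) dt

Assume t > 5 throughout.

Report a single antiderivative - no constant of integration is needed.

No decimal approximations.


The answer is -5*log(t - 5) - 4*log(t - 4) - 3*log(t + 2).
Step 1. Decompose ∫((-12*t**2 + 49*t + 20)/(t**3 - 7*t**2 + 2*t + 40)) dt by partial fractions, (-12*t**2 + 49*t + 20)/(t**3 - 7*t**2 + 2*t + 40) = -3/(t + 2) - 4/(t - 4) - 5/(t - 5): now ∫(-5/(t - 5)) dt + ∫(-4/(t - 4)) dt + ∫(-3/(t + 2)) dt.
Step 2. Evaluate the standard form [assuming t > 5]: now -5*log(t - 5) + ∫(-4/(t - 4)) dt + ∫(-3/(t + 2)) dt.
Step 3. Evaluate the standard form [assuming t > 4]: now -5*log(t - 5) - 4*log(t - 4) + ∫(-3/(t + 2)) dt.
Step 4. Evaluate the standard form [assuming t > -2]: now -5*log(t - 5) - 4*log(t - 4) - 3*log(t + 2).
Answer: -5*log(t - 5) - 4*log(t - 4) - 3*log(t + 2).


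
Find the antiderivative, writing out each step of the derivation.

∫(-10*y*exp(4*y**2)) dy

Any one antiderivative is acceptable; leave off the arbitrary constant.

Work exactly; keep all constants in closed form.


Step 1. Substitute u = y**2, turning ∫(-10*y*exp(4*y**2)) dy into ∫(-5*exp(4*u)) du: now ∫(-5*exp(4*u)) du.
Step 2. Evaluate the standard form: now -5*exp(4*u)/4.
Step 3. Substitute back u = y**2: now -5*exp(4*y**2)/4.
Answer: -5*exp(4*y**2)/4.


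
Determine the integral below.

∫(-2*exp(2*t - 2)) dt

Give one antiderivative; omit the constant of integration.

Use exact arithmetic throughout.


Answer: -exp(2*t - 2).


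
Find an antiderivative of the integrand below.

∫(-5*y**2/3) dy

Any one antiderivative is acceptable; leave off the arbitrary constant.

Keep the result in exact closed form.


Answer: -5*y**3/9.


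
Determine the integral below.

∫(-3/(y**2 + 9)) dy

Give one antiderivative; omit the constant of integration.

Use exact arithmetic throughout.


Answer: -atan(y/3).


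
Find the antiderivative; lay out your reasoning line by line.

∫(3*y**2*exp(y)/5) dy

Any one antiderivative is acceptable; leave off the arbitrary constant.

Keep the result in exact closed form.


Step 1. Integrate ∫(3*y**2*exp(y)/5) dy by parts with u = y**2, dv = (3*exp(y)/5) dy, so v = 3*exp(y)/5: now 3*y**2*exp(y)/5 + ∫(-6*y*exp(y)/5) dy.
Step 2. Integrate ∫(-6*y*exp(y)/5) dy by parts with u = y, dv = (-6*exp(y)/5) dy, so v = -6*exp(y)/5: now 3*y**2*exp(y)/5 - 6*y*exp(y)/5 + ∫(6*exp(y)/5) dy.
Step 3. Evaluate the standard form: now 3*y**2*exp(y)/5 - 6*y*exp(y)/5 + 6*exp(y)/5.
Answer: 3*y**2*exp(y)/5 - 6*y*exp(y)/5 + 6*exp(y)/5.


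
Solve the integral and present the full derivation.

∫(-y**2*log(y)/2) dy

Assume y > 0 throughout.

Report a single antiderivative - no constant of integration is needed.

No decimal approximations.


Step 1. Integrate ∫(-y**2*log(y)/2) dy by parts with u = log(y), dv = (-y**2/2) dy, so v = -y**3/6 [assuming y > 0]: now -y**3*log(y)/6 + ∫(y**2/6) dy.
Step 2. Evaluate the standard form: now -y**3*log(y)/6 + y**3/18.
Answer: -y**3*log(y)/6 + y**3/18.


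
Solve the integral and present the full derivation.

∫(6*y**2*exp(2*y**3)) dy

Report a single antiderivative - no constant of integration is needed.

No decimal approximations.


Step 1. Substitute u = y**3, turning ∫(6*y**2*exp(2*y**3)) dy into ∫(2*exp(2*u)) du: now ∫(2*exp(2*u)) du.
Step 2. Evaluate the standard form: now exp(2*u).
Step 3. Substitute back u = y**3: now exp(2*y**3).
Answer: exp(2*y**3).


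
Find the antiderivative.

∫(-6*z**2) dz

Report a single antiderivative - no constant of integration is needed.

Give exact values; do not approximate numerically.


Answer: -2*z**3.


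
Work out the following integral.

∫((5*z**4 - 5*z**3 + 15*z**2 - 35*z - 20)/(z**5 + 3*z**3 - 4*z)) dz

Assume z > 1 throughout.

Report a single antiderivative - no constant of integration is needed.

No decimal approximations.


Answer: 5*log(z) - 4*log(z - 1) + 4*log(z + 1) + 3*atan(z/2)/2.


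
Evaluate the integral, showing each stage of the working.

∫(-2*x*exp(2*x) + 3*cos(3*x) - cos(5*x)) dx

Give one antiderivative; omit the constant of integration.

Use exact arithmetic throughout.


Step 1. Rewrite: now ∫(-2*x*exp(2*x)) dx + ∫(3*cos(3*x)) dx + ∫(-cos(5*x)) dx.
Step 2. Evaluate the standard form: now -sin(5*x)/5 + ∫(-2*x*exp(2*x)) dx + ∫(3*cos(3*x)) dx.
Step 3. Evaluate the standard form: now sin(3*x) - sin(5*x)/5 + ∫(-2*x*exp(2*x)) dx.
Step 4. Integrate ∫(-2*x*exp(2*x)) dx by parts with u = x, dv = (-2*exp(2*x)) dx, so v = -exp(2*x): now -x*exp(2*x) + sin(3*x) - sin(5*x)/5 + ∫(exp(2*x)) dx.
Step 5. Evaluate the standard form: now -x*exp(2*x) + exp(2*x)/2 + sin(3*x) - sin(5*x)/5.
Answer: -x*exp(2*x) + exp(2*x)/2 + sin(3*x) - sin(5*x)/5.


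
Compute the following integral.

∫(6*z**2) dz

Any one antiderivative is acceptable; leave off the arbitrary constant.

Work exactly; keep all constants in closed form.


Answer: 2*z**3.


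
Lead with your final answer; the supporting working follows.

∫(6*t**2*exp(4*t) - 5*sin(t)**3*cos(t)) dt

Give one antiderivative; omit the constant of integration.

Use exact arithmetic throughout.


The answer is 3*t**2*exp(4*t)/2 - 3*t*exp(4*t)/4 + 3*exp(4*t)/16 - 5*sin(t)**4/4.
Step 1. Rewrite: now ∫(6*t**2*exp(4*t)) dt + ∫(-5*sin(t)**3*cos(t)) dt.
Step 2. Substitute u = sin(t), turning ∫(-5*sin(t)**3*cos(t)) dt into ∫(-5*u**3) du: now ∫(-5*u**3) du + ∫(6*t**2*exp(4*t)) dt.
Step 3. Evaluate the standard form: now -5*u**4/4 + ∫(6*t**2*exp(4*t)) dt.
Step 4. Substitute back u = sin(t): now -5*sin(t)**4/4 + ∫(6*t**2*exp(4*t)) dt.
Step 5. Integrate ∫(6*t**2*exp(4*t)) dt by parts with u = t**2, dv = (6*exp(4*t)) dt, so v = 3*exp(4*t)/2: now 3*t**2*exp(4*t)/2 - 5*sin(t)**4/4 + ∫(-3*t*exp(4*t)) dt.
Step 6. Integrate ∫(-3*t*exp(4*t)) dt by parts with u = t, dv = (-3*exp(4*t)) dt, so v = -3*exp(4*t)/4: now 3*t**2*exp(4*t)/2 - 3*t*exp(4*t)/4 - 5*sin(t)**4/4 + ∫(3*exp(4*t)/4) dt.
Step 7. Evaluate the standard form: now 3*t**2*exp(4*t)/2 - 3*t*exp(4*t)/4 + 3*exp(4*t)/16 - 5*sin(t)**4/4.
Answer: 3*t**2*exp(4*t)/2 - 3*t*exp(4*t)/4 + 3*exp(4*t)/16 - 5*sin(t)**4/4.


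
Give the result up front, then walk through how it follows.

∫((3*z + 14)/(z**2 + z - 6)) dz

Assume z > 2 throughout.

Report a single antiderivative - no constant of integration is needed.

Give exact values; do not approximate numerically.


The answer is 4*log(z - 2) - log(z + 3).
Step 1. Decompose ∫((3*z + 14)/(z**2 + z - 6)) dz by partial fractions, (3*z + 14)/(z**2 + z - 6) = -1/(z + 3) + 4/(z - 2): now ∫(4/(z - 2)) dz + ∫(-1/(z + 3)) dz.
Step 2. Evaluate the standard form [assuming z > 2]: now 4*log(z - 2) + ∫(-1/(z + 3)) dz.
Step 3. Evaluate the standard form [assuming z > -3]: now 4*log(z - 2) - log(z + 3).
Answer: 4*log(z - 2) - log(z + 3).


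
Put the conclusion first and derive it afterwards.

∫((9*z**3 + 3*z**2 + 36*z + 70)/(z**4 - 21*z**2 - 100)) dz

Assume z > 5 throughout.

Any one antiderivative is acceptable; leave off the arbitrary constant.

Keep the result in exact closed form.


The answer is 5*log(z - 5) + 4*log(z + 5) - atan(z/2).
Step 1. Decompose ∫((9*z**3 + 3*z**2 + 36*z + 70)/(z**4 - 21*z**2 - 100)) dz by partial fractions, (9*z**3 + 3*z**2 + 36*z + 70)/(z**4 - 21*z**2 - 100) = -2/(z**2 + 4) + 4/(z + 5) + 5/(z - 5): now ∫(5/(z - 5)) dz + ∫(4/(z + 5)) dz + ∫(-2/(z**2 + 4)) dz.
Step 2. Evaluate the standard form [assuming z > -5]: now 4*log(z + 5) + ∫(5/(z - 5)) dz + ∫(-2/(z**2 + 4)) dz.
Step 3. Evaluate the standard form [assuming z > 5]: now 5*log(z - 5) + 4*log(z + 5) + ∫(-2/(z**2 + 4)) dz.
Step 4. Evaluate the standard form: now 5*log(z - 5) + 4*log(z + 5) - atan(z/2).
Answer: 5*log(z - 5) + 4*log(z + 5) - atan(z/2).


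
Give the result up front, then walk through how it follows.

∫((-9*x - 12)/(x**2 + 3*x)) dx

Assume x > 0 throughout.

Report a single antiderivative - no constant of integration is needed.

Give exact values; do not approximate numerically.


The answer is -4*log(x) - 5*log(x + 3).
Step 1. Decompose ∫((-9*x - 12)/(x**2 + 3*x)) dx by partial fractions, (-9*x - 12)/(x**2 + 3*x) = -5/(x + 3) - 4/x: now ∫(-4/x) dx + ∫(-5/(x + 3)) dx.
Step 2. Evaluate the standard form [assuming x > 0]: now -4*log(x) + ∫(-5/(x + 3)) dx.
Step 3. Evaluate the standard form [assuming x > -3]: now -4*log(x) - 5*log(x + 3).
Answer: -4*log(x) - 5*log(x + 3).


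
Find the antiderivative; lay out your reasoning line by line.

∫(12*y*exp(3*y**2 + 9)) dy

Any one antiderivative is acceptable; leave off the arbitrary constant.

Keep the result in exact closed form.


Step 1. Substitute u = y**2 + 3, turning ∫(12*y*exp(3*y**2 + 9)) dy into ∫(6*exp(3*u)) du: now ∫(6*exp(3*u)) du.
Step 2. Evaluate the standard form: now 2*exp(3*u).
Step 3. Substitute back u = y**2 + 3: now 2*exp(3*y**2 + 9).
Answer: 2*exp(3*y**2 + 9).


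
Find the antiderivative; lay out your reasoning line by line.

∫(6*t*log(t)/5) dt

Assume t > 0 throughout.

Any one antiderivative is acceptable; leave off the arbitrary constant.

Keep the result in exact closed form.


Step 1. Integrate ∫(6*t*log(t)/5) dt by parts with u = log(t), dv = (6*t/5) dt, so v = 3*t**2/5 [assuming t > 0]: now 3*t**2*log(t)/5 + ∫(-3*t/5) dt.
Step 2. Evaluate the standard form: now 3*t**2*log(t)/5 - 3*t**2/10.
Answer: 3*t**2*log(t)/5 - 3*t**2/10.


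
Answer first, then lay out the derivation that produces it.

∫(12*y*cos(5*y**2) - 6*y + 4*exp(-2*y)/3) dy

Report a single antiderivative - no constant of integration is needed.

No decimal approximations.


The answer is -3*y**2 + 6*sin(5*y**2)/5 - 2*exp(-2*y)/3.
Step 1. Rewrite: now ∫(-6*y) dy + ∫(12*y*cos(5*y**2)) dy + ∫(4*exp(-2*y)/3) dy.
Step 2. Evaluate the standard form: now ∫(-6*y) dy + ∫(12*y*cos(5*y**2)) dy - 2*exp(-2*y)/3.
Step 3. Substitute u = y**2, turning ∫(12*y*cos(5*y**2)) dy into ∫(6*cos(5*u)) du: now ∫(-6*y) dy + ∫(6*cos(5*u)) du - 2*exp(-2*y)/3.
Step 4. Evaluate the standard form: now 6*sin(5*u)/5 + ∫(-6*y) dy - 2*exp(-2*y)/3.
Step 5. Substitute back u = y**2: now 6*sin(5*y**2)/5 + ∫(-6*y) dy - 2*exp(-2*y)/3.
Step 6. Evaluate the standard form: now -3*y**2 + 6*sin(5*y**2)/5 - 2*exp(-2*y)/3.
Answer: -3*y**2 + 6*sin(5*y**2)/5 - 2*exp(-2*y)/3.


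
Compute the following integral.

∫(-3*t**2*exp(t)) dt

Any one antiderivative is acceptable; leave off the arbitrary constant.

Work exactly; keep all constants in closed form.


Answer: -3*t**2*exp(t) + 6*t*exp(t) - 6*exp(t).


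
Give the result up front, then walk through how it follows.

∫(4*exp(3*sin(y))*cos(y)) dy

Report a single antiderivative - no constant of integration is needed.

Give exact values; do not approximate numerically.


The answer is 4*exp(3*sin(y))/3.
Step 1. Substitute u = sin(y), turning ∫(4*exp(3*sin(y))*cos(y)) dy into ∫(4*exp(3*u)) du: now ∫(4*exp(3*u)) du.
Step 2. Evaluate the standard form: now 4*exp(3*u)/3.
Step 3. Substitute back u = sin(y): now 4*exp(3*sin(y))/3.
Answer: 4*exp(3*sin(y))/3.


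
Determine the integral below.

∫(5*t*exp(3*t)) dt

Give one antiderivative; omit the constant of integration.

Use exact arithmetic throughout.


Answer: 5*t*exp(3*t)/3 - 5*exp(3*t)/9.


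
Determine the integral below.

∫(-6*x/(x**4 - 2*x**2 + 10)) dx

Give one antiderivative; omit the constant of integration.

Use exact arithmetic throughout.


Answer: -atan(x**2/3 - 1/3).


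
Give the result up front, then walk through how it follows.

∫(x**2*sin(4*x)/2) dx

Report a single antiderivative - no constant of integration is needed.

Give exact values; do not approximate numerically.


The answer is -x**2*cos(4*x)/8 + x*sin(4*x)/16 + cos(4*x)/64.
Step 1. Integrate ∫(x**2*sin(4*x)/2) dx by parts with u = x**2, dv = (sin(4*x)/2) dx, so v = -cos(4*x)/8: now -x**2*cos(4*x)/8 + ∫(x*cos(4*x)/4) dx.
Step 2. Integrate ∫(x*cos(4*x)/4) dx by parts with u = x, dv = (cos(4*x)/4) dx, so v = sin(4*x)/16: now -x**2*cos(4*x)/8 + x*sin(4*x)/16 + ∫(-sin(4*x)/16) dx.
Step 3. Evaluate the standard form: now -x**2*cos(4*x)/8 + x*sin(4*x)/16 + cos(4*x)/64.
Answer: -x**2*cos(4*x)/8 + x*sin(4*x)/16 + cos(4*x)/64.


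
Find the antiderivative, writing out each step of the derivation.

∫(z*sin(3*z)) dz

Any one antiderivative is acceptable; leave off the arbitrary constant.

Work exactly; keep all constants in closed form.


Step 1. Integrate ∫(z*sin(3*z)) dz by parts with u = z, dv = (sin(3*z)) dz, so v = -cos(3*z)/3: now -z*cos(3*z)/3 + ∫(cos(3*z)/3) dz.
Step 2. Evaluate the standard form: now -z*cos(3*z)/3 + sin(3*z)/9.
Answer: -z*cos(3*z)/3 + sin(3*z)/9.


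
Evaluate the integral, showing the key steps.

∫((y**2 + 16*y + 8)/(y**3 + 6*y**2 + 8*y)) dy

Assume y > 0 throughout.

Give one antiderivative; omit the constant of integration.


Step 1. Decompose ∫((y**2 + 16*y + 8)/(y**3 + 6*y**2 + 8*y)) dy by partial fractions, (y**2 + 16*y + 8)/(y**3 + 6*y**2 + 8*y) = -5/(y + 4) + 5/(y + 2) + 1/y: now ∫(1/y) dy + ∫(5/(y + 2)) dy + ∫(-5/(y + 4)) dy.
Step 2. Evaluate the standard form [assuming y > 0]: now log(y) + ∫(5/(y + 2)) dy + ∫(-5/(y + 4)) dy.
Step 3. Evaluate the standard form [assuming y > -4]: now log(y) - 5*log(y + 4) + ∫(5/(y + 2)) dy.
Step 4. Evaluate the standard form [assuming y > -2]: now log(y) + 5*log(y + 2) - 5*log(y + 4).
Answer: log(y) + 5*log(y + 2) - 5*log(y + 4).


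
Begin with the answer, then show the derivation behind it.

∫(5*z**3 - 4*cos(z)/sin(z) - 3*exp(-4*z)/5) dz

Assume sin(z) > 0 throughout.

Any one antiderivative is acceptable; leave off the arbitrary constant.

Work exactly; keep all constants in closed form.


The answer is 5*z**4/4 - 4*log(sin(z)) + 3*exp(-4*z)/20.
Step 1. Rewrite: now ∫(5*z**3) dz + ∫(-4*cos(z)/sin(z)) dz + ∫(-3*exp(-4*z)/5) dz.
Step 2. Evaluate the standard form: now ∫(5*z**3) dz + ∫(-4*cos(z)/sin(z)) dz + 3*exp(-4*z)/20.
Step 3. Evaluate the standard form: now 5*z**4/4 + ∫(-4*cos(z)/sin(z)) dz + 3*exp(-4*z)/20.
Step 4. Substitute u = sin(z), turning ∫(-4*cos(z)/sin(z)) dz into ∫(-4/u) du: now 5*z**4/4 + ∫(-4/u) du + 3*exp(-4*z)/20.
Step 5. Evaluate the standard form [assuming u > 0]: now 5*z**4/4 - 4*log(u) + 3*exp(-4*z)/20.
Step 6. Substitute back u = sin(z): now 5*z**4/4 - 4*log(sin(z)) + 3*exp(-4*z)/20.
Answer: 5*z**4/4 - 4*log(sin(z)) + 3*exp(-4*z)/20.


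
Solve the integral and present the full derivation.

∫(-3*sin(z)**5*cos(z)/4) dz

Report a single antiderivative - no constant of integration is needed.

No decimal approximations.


Step 1. Substitute u = sin(z), turning ∫(-3*sin(z)**5*cos(z)/4) dz into ∫(-3*u**5/4) du: now ∫(-3*u**5/4) du.
Step 2. Evaluate the standard form: now -u**6/8.
Step 3. Substitute back u = sin(z): now -sin(z)**6/8.
Answer: -sin(z)**6/8.


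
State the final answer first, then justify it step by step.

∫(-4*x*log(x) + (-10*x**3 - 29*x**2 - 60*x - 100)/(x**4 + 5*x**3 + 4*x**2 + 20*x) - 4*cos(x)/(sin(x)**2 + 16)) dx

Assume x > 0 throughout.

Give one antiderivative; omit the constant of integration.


The answer is -2*x**2*log(x) + x**2 - 5*log(x) - 5*log(x + 5) - 2*atan(x/2) - atan(sin(x)/4).
Step 1. Rewrite: now ∫(-4*x*log(x)) dx + ∫(-4*cos(x)/(sin(x)**2 + 16)) dx + ∫((-10*x**3 - 29*x**2 - 60*x - 100)/(x**4 + 5*x**3 + 4*x**2 + 20*x)) dx.
Step 2. Substitute u = sin(x), turning ∫(-4*cos(x)/(sin(x)**2 + 16)) dx into ∫(-4/(u**2 + 16)) du: now ∫(-4*x*log(x)) dx + ∫((-10*x**3 - 29*x**2 - 60*x - 100)/(x**4 + 5*x**3 + 4*x**2 + 20*x)) dx + ∫(-4/(u**2 + 16)) du.
Step 3. Evaluate the standard form: now -atan(u/4) + ∫(-4*x*log(x)) dx + ∫((-10*x**3 - 29*x**2 - 60*x - 100)/(x**4 + 5*x**3 + 4*x**2 + 20*x)) dx.
Step 4. Substitute back u = sin(x): now -atan(sin(x)/4) + ∫(-4*x*log(x)) dx + ∫((-10*x**3 - 29*x**2 - 60*x - 100)/(x**4 + 5*x**3 + 4*x**2 + 20*x)) dx.
Step 5. Integrate ∫(-4*x*log(x)) dx by parts with u = log(x), dv = (-4*x) dx, so v = -2*x**2 [assuming x > 0]: now -2*x**2*log(x) - atan(sin(x)/4) + ∫(2*x) dx + ∫((-10*x**3 - 29*x**2 - 60*x - 100)/(x**4 + 5*x**3 + 4*x**2 + 20*x)) dx.
Step 6. Evaluate the standard form: now -2*x**2*log(x) + x**2 - atan(sin(x)/4) + ∫((-10*x**3 - 29*x**2 - 60*x - 100)/(x**4 + 5*x**3 + 4*x**2 + 20*x)) dx.
Step 7. Decompose ∫((-10*x**3 - 29*x**2 - 60*x - 100)/(x**4 + 5*x**3 + 4*x**2 + 20*x)) dx by partial fractions, (-10*x**3 - 29*x**2 - 60*x - 100)/(x**4 + 5*x**3 + 4*x**2 + 20*x) = -4/(x**2 + 4) - 5/(x + 5) - 5/x: now -2*x**2*log(x) + x**2 - atan(sin(x)/4) + ∫(-5/x) dx + ∫(-5/(x + 5)) dx + ∫(-4/(x**2 + 4)) dx.
Step 8. Evaluate the standard form [assuming x > 0]: now -2*x**2*log(x) + x**2 - 5*log(x) - atan(sin(x)/4) + ∫(-5/(x + 5)) dx + ∫(-4/(x**2 + 4)) dx.
Step 9. Evaluate the standard form [assuming x > -5]: now -2*x**2*log(x) + x**2 - 5*log(x) - 5*log(x + 5) - atan(sin(x)/4) + ∫(-4/(x**2 + 4)) dx.
Step 10. Evaluate the standard form: now -2*x**2*log(x) + x**2 - 5*log(x) - 5*log(x + 5) - 2*atan(x/2) - atan(sin(x)/4).
Answer: -2*x**2*log(x) + x**2 - 5*log(x) - 5*log(x + 5) - 2*atan(x/2) - atan(sin(x)/4).


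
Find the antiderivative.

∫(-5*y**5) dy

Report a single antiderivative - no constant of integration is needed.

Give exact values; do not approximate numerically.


Answer: -5*y**6/6.
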